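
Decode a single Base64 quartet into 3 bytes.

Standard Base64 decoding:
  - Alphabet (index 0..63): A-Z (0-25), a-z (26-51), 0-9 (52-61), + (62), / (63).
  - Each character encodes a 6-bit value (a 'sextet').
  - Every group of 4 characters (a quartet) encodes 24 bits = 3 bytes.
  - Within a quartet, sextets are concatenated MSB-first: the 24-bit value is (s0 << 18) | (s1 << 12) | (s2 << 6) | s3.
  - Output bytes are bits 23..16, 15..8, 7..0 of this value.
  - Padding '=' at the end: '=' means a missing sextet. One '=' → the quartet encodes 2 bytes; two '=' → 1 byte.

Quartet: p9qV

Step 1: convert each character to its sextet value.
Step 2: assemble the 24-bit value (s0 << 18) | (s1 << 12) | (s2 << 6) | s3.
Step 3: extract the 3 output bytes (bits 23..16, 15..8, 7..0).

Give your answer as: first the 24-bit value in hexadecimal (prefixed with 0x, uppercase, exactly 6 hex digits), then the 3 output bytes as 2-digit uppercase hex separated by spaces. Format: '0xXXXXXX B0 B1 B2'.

Answer: 0xA7DA95 A7 DA 95

Derivation:
Sextets: p=41, 9=61, q=42, V=21
24-bit: (41<<18) | (61<<12) | (42<<6) | 21
      = 0xA40000 | 0x03D000 | 0x000A80 | 0x000015
      = 0xA7DA95
Bytes: (v>>16)&0xFF=A7, (v>>8)&0xFF=DA, v&0xFF=95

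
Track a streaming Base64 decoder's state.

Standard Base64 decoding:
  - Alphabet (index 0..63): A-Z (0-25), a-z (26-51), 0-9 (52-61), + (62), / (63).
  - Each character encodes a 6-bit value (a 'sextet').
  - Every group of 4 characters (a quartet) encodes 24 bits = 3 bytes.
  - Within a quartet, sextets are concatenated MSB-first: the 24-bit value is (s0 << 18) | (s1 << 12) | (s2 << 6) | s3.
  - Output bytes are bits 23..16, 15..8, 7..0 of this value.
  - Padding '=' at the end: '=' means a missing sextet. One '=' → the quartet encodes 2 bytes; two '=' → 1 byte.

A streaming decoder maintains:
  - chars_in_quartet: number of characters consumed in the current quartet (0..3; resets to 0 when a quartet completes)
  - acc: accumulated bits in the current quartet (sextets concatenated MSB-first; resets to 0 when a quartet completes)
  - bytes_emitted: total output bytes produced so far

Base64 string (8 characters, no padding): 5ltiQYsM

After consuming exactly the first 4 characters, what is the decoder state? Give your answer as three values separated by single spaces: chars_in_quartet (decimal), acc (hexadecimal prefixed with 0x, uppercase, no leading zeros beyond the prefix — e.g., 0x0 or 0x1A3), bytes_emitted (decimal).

Answer: 0 0x0 3

Derivation:
After char 0 ('5'=57): chars_in_quartet=1 acc=0x39 bytes_emitted=0
After char 1 ('l'=37): chars_in_quartet=2 acc=0xE65 bytes_emitted=0
After char 2 ('t'=45): chars_in_quartet=3 acc=0x3996D bytes_emitted=0
After char 3 ('i'=34): chars_in_quartet=4 acc=0xE65B62 -> emit E6 5B 62, reset; bytes_emitted=3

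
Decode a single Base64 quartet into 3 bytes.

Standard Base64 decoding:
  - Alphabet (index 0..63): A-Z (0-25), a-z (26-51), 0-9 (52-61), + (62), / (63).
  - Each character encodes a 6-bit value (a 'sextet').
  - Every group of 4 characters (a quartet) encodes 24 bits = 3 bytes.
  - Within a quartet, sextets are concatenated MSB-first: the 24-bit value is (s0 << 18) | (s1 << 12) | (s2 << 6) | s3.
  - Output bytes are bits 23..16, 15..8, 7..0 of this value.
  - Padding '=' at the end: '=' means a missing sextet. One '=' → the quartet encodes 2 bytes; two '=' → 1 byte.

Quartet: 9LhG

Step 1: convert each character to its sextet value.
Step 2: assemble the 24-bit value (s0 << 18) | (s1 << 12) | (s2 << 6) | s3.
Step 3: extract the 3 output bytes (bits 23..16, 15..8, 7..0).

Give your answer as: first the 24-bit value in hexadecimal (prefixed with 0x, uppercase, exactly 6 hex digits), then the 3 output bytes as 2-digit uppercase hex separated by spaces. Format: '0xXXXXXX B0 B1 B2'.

Answer: 0xF4B846 F4 B8 46

Derivation:
Sextets: 9=61, L=11, h=33, G=6
24-bit: (61<<18) | (11<<12) | (33<<6) | 6
      = 0xF40000 | 0x00B000 | 0x000840 | 0x000006
      = 0xF4B846
Bytes: (v>>16)&0xFF=F4, (v>>8)&0xFF=B8, v&0xFF=46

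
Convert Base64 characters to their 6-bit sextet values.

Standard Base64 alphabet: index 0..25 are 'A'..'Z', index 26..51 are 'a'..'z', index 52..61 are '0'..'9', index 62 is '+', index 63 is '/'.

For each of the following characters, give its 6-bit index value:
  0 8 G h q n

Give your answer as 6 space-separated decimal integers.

'0': 0..9 range, 52 + ord('0') − ord('0') = 52
'8': 0..9 range, 52 + ord('8') − ord('0') = 60
'G': A..Z range, ord('G') − ord('A') = 6
'h': a..z range, 26 + ord('h') − ord('a') = 33
'q': a..z range, 26 + ord('q') − ord('a') = 42
'n': a..z range, 26 + ord('n') − ord('a') = 39

Answer: 52 60 6 33 42 39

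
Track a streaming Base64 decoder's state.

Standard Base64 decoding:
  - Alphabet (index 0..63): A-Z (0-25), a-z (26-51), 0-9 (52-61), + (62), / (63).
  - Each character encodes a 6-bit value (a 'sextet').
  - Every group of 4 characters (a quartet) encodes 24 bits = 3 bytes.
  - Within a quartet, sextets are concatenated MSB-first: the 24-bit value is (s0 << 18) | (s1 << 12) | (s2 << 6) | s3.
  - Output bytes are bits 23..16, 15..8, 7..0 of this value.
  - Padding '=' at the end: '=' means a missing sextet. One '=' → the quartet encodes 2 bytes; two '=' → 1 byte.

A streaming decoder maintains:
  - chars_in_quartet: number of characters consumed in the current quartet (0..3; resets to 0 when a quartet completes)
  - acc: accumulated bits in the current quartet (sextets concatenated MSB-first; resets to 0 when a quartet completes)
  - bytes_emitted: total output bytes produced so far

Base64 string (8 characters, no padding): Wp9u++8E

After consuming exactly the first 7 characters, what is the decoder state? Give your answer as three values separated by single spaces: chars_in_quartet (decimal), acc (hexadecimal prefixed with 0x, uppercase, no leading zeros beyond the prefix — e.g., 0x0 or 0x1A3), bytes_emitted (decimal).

Answer: 3 0x3EFBC 3

Derivation:
After char 0 ('W'=22): chars_in_quartet=1 acc=0x16 bytes_emitted=0
After char 1 ('p'=41): chars_in_quartet=2 acc=0x5A9 bytes_emitted=0
After char 2 ('9'=61): chars_in_quartet=3 acc=0x16A7D bytes_emitted=0
After char 3 ('u'=46): chars_in_quartet=4 acc=0x5A9F6E -> emit 5A 9F 6E, reset; bytes_emitted=3
After char 4 ('+'=62): chars_in_quartet=1 acc=0x3E bytes_emitted=3
After char 5 ('+'=62): chars_in_quartet=2 acc=0xFBE bytes_emitted=3
After char 6 ('8'=60): chars_in_quartet=3 acc=0x3EFBC bytes_emitted=3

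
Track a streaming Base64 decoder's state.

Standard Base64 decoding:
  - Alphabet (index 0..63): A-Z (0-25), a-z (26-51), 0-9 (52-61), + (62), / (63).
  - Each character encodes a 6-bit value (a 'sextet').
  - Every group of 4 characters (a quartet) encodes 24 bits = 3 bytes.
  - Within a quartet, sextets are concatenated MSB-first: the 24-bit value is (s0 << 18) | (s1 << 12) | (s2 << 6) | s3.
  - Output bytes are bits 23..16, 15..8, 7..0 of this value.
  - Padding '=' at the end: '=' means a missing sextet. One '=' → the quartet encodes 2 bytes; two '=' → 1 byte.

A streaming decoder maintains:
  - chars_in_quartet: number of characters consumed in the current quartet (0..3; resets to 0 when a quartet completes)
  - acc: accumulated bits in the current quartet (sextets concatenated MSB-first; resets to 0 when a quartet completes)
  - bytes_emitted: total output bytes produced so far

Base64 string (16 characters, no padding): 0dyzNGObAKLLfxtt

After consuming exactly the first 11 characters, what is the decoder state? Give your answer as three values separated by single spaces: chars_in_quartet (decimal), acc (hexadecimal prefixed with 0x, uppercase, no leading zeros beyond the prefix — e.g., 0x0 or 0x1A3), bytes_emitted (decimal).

Answer: 3 0x28B 6

Derivation:
After char 0 ('0'=52): chars_in_quartet=1 acc=0x34 bytes_emitted=0
After char 1 ('d'=29): chars_in_quartet=2 acc=0xD1D bytes_emitted=0
After char 2 ('y'=50): chars_in_quartet=3 acc=0x34772 bytes_emitted=0
After char 3 ('z'=51): chars_in_quartet=4 acc=0xD1DCB3 -> emit D1 DC B3, reset; bytes_emitted=3
After char 4 ('N'=13): chars_in_quartet=1 acc=0xD bytes_emitted=3
After char 5 ('G'=6): chars_in_quartet=2 acc=0x346 bytes_emitted=3
After char 6 ('O'=14): chars_in_quartet=3 acc=0xD18E bytes_emitted=3
After char 7 ('b'=27): chars_in_quartet=4 acc=0x34639B -> emit 34 63 9B, reset; bytes_emitted=6
After char 8 ('A'=0): chars_in_quartet=1 acc=0x0 bytes_emitted=6
After char 9 ('K'=10): chars_in_quartet=2 acc=0xA bytes_emitted=6
After char 10 ('L'=11): chars_in_quartet=3 acc=0x28B bytes_emitted=6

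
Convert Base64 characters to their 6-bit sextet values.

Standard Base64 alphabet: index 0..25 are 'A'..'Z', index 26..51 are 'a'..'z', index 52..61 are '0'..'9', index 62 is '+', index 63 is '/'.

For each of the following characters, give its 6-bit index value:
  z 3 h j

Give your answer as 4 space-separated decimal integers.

Answer: 51 55 33 35

Derivation:
'z': a..z range, 26 + ord('z') − ord('a') = 51
'3': 0..9 range, 52 + ord('3') − ord('0') = 55
'h': a..z range, 26 + ord('h') − ord('a') = 33
'j': a..z range, 26 + ord('j') − ord('a') = 35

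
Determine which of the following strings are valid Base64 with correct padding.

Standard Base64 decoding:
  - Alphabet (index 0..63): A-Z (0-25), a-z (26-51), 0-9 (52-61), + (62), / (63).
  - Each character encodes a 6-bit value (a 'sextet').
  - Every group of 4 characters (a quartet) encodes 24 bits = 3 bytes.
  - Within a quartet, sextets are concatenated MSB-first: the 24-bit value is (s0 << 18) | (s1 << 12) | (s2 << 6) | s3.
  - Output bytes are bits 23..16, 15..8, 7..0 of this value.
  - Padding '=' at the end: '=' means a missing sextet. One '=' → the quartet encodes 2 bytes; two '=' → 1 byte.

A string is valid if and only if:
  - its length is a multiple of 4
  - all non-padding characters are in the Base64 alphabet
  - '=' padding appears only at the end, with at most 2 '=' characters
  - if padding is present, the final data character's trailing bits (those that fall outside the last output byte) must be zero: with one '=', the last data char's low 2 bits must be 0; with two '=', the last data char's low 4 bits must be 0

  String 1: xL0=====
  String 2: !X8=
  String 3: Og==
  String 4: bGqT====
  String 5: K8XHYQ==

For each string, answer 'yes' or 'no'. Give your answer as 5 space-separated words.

Answer: no no yes no yes

Derivation:
String 1: 'xL0=====' → invalid (5 pad chars (max 2))
String 2: '!X8=' → invalid (bad char(s): ['!'])
String 3: 'Og==' → valid
String 4: 'bGqT====' → invalid (4 pad chars (max 2))
String 5: 'K8XHYQ==' → valid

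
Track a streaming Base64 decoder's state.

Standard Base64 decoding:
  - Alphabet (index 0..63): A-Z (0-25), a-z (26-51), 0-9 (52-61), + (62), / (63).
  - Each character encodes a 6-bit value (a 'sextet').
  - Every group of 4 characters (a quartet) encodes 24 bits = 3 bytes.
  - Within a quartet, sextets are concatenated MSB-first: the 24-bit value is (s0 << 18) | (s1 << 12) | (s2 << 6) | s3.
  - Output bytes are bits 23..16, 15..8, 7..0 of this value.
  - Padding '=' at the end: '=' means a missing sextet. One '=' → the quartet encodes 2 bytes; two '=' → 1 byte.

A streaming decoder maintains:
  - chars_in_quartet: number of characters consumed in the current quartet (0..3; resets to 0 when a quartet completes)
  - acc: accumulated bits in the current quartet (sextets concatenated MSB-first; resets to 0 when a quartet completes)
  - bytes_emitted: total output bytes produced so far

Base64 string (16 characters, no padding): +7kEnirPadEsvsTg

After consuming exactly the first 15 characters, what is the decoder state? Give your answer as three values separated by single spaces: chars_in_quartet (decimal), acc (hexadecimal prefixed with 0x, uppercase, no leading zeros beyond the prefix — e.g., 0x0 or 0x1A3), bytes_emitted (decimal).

Answer: 3 0x2FB13 9

Derivation:
After char 0 ('+'=62): chars_in_quartet=1 acc=0x3E bytes_emitted=0
After char 1 ('7'=59): chars_in_quartet=2 acc=0xFBB bytes_emitted=0
After char 2 ('k'=36): chars_in_quartet=3 acc=0x3EEE4 bytes_emitted=0
After char 3 ('E'=4): chars_in_quartet=4 acc=0xFBB904 -> emit FB B9 04, reset; bytes_emitted=3
After char 4 ('n'=39): chars_in_quartet=1 acc=0x27 bytes_emitted=3
After char 5 ('i'=34): chars_in_quartet=2 acc=0x9E2 bytes_emitted=3
After char 6 ('r'=43): chars_in_quartet=3 acc=0x278AB bytes_emitted=3
After char 7 ('P'=15): chars_in_quartet=4 acc=0x9E2ACF -> emit 9E 2A CF, reset; bytes_emitted=6
After char 8 ('a'=26): chars_in_quartet=1 acc=0x1A bytes_emitted=6
After char 9 ('d'=29): chars_in_quartet=2 acc=0x69D bytes_emitted=6
After char 10 ('E'=4): chars_in_quartet=3 acc=0x1A744 bytes_emitted=6
After char 11 ('s'=44): chars_in_quartet=4 acc=0x69D12C -> emit 69 D1 2C, reset; bytes_emitted=9
After char 12 ('v'=47): chars_in_quartet=1 acc=0x2F bytes_emitted=9
After char 13 ('s'=44): chars_in_quartet=2 acc=0xBEC bytes_emitted=9
After char 14 ('T'=19): chars_in_quartet=3 acc=0x2FB13 bytes_emitted=9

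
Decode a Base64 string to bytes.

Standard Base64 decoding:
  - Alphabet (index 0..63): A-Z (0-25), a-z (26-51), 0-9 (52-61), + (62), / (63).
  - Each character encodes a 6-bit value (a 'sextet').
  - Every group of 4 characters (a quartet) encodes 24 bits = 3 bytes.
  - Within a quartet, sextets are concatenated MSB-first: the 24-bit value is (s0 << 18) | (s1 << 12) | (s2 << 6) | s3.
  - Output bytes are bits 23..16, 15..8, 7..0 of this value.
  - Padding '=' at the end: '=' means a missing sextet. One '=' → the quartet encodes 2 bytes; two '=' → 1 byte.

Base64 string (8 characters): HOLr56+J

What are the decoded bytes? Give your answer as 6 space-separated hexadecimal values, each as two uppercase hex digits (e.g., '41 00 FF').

After char 0 ('H'=7): chars_in_quartet=1 acc=0x7 bytes_emitted=0
After char 1 ('O'=14): chars_in_quartet=2 acc=0x1CE bytes_emitted=0
After char 2 ('L'=11): chars_in_quartet=3 acc=0x738B bytes_emitted=0
After char 3 ('r'=43): chars_in_quartet=4 acc=0x1CE2EB -> emit 1C E2 EB, reset; bytes_emitted=3
After char 4 ('5'=57): chars_in_quartet=1 acc=0x39 bytes_emitted=3
After char 5 ('6'=58): chars_in_quartet=2 acc=0xE7A bytes_emitted=3
After char 6 ('+'=62): chars_in_quartet=3 acc=0x39EBE bytes_emitted=3
After char 7 ('J'=9): chars_in_quartet=4 acc=0xE7AF89 -> emit E7 AF 89, reset; bytes_emitted=6

Answer: 1C E2 EB E7 AF 89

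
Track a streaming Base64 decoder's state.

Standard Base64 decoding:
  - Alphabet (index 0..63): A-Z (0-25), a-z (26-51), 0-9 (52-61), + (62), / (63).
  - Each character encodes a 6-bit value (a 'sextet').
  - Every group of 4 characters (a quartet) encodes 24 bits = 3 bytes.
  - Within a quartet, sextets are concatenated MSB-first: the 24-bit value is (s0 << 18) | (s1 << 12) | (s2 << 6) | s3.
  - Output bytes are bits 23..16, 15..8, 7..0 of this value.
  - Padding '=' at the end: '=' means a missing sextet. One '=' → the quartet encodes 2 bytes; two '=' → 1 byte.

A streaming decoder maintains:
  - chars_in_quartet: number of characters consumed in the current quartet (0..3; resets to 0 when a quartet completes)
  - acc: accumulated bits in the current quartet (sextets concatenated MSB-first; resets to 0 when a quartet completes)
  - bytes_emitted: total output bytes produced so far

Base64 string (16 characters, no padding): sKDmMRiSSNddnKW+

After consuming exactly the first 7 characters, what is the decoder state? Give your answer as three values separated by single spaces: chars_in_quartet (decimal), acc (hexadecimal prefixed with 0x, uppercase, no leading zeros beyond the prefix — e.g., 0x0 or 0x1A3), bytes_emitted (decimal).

Answer: 3 0xC462 3

Derivation:
After char 0 ('s'=44): chars_in_quartet=1 acc=0x2C bytes_emitted=0
After char 1 ('K'=10): chars_in_quartet=2 acc=0xB0A bytes_emitted=0
After char 2 ('D'=3): chars_in_quartet=3 acc=0x2C283 bytes_emitted=0
After char 3 ('m'=38): chars_in_quartet=4 acc=0xB0A0E6 -> emit B0 A0 E6, reset; bytes_emitted=3
After char 4 ('M'=12): chars_in_quartet=1 acc=0xC bytes_emitted=3
After char 5 ('R'=17): chars_in_quartet=2 acc=0x311 bytes_emitted=3
After char 6 ('i'=34): chars_in_quartet=3 acc=0xC462 bytes_emitted=3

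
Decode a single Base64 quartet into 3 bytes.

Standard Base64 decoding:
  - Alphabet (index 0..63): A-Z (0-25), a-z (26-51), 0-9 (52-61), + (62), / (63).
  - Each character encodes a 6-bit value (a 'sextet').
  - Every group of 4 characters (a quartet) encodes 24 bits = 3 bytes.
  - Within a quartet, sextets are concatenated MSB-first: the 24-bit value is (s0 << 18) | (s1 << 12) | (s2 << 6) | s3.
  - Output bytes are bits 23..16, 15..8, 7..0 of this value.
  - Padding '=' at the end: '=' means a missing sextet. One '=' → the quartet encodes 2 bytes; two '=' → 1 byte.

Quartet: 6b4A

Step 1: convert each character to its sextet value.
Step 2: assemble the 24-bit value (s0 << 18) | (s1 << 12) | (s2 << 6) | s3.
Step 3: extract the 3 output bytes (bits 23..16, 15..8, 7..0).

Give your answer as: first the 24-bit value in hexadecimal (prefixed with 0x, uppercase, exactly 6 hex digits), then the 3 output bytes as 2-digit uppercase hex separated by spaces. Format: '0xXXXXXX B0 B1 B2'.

Answer: 0xE9BE00 E9 BE 00

Derivation:
Sextets: 6=58, b=27, 4=56, A=0
24-bit: (58<<18) | (27<<12) | (56<<6) | 0
      = 0xE80000 | 0x01B000 | 0x000E00 | 0x000000
      = 0xE9BE00
Bytes: (v>>16)&0xFF=E9, (v>>8)&0xFF=BE, v&0xFF=00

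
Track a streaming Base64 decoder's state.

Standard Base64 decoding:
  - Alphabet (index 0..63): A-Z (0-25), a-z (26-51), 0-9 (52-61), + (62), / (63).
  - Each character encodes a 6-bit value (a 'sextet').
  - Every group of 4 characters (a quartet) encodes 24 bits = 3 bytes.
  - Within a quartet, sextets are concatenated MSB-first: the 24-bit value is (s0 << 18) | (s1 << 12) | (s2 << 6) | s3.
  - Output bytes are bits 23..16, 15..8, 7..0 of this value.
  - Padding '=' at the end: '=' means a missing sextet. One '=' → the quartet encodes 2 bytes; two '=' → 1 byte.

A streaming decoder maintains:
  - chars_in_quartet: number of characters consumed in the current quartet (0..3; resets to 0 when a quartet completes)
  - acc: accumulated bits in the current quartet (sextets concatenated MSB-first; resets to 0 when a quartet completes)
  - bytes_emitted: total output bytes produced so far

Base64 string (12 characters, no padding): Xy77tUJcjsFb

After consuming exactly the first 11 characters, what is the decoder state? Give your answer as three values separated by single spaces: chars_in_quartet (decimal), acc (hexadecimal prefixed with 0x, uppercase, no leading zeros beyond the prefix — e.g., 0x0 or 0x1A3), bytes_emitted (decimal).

Answer: 3 0x23B05 6

Derivation:
After char 0 ('X'=23): chars_in_quartet=1 acc=0x17 bytes_emitted=0
After char 1 ('y'=50): chars_in_quartet=2 acc=0x5F2 bytes_emitted=0
After char 2 ('7'=59): chars_in_quartet=3 acc=0x17CBB bytes_emitted=0
After char 3 ('7'=59): chars_in_quartet=4 acc=0x5F2EFB -> emit 5F 2E FB, reset; bytes_emitted=3
After char 4 ('t'=45): chars_in_quartet=1 acc=0x2D bytes_emitted=3
After char 5 ('U'=20): chars_in_quartet=2 acc=0xB54 bytes_emitted=3
After char 6 ('J'=9): chars_in_quartet=3 acc=0x2D509 bytes_emitted=3
After char 7 ('c'=28): chars_in_quartet=4 acc=0xB5425C -> emit B5 42 5C, reset; bytes_emitted=6
After char 8 ('j'=35): chars_in_quartet=1 acc=0x23 bytes_emitted=6
After char 9 ('s'=44): chars_in_quartet=2 acc=0x8EC bytes_emitted=6
After char 10 ('F'=5): chars_in_quartet=3 acc=0x23B05 bytes_emitted=6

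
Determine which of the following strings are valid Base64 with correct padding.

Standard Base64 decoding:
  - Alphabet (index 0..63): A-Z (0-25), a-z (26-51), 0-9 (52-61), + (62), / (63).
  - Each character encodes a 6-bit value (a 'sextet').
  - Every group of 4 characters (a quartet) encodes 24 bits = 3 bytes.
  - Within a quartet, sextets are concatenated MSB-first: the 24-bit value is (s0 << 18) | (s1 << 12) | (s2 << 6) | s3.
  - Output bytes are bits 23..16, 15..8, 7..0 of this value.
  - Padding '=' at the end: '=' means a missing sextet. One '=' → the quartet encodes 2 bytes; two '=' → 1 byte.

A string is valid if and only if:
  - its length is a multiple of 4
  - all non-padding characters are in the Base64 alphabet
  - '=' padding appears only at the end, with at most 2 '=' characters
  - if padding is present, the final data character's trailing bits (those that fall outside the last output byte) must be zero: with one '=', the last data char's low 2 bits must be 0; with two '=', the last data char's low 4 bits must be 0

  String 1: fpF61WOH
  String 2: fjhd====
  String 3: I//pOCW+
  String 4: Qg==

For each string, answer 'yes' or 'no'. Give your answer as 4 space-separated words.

String 1: 'fpF61WOH' → valid
String 2: 'fjhd====' → invalid (4 pad chars (max 2))
String 3: 'I//pOCW+' → valid
String 4: 'Qg==' → valid

Answer: yes no yes yes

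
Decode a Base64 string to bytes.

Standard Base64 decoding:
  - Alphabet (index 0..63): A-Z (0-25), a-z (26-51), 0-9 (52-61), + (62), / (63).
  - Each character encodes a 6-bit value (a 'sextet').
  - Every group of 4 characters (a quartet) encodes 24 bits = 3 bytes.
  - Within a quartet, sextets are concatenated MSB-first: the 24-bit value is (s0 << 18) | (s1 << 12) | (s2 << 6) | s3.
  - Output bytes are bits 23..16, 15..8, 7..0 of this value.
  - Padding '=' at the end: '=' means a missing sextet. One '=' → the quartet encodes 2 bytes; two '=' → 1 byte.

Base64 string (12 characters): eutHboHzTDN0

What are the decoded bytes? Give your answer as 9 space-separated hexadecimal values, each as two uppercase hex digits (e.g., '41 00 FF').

After char 0 ('e'=30): chars_in_quartet=1 acc=0x1E bytes_emitted=0
After char 1 ('u'=46): chars_in_quartet=2 acc=0x7AE bytes_emitted=0
After char 2 ('t'=45): chars_in_quartet=3 acc=0x1EBAD bytes_emitted=0
After char 3 ('H'=7): chars_in_quartet=4 acc=0x7AEB47 -> emit 7A EB 47, reset; bytes_emitted=3
After char 4 ('b'=27): chars_in_quartet=1 acc=0x1B bytes_emitted=3
After char 5 ('o'=40): chars_in_quartet=2 acc=0x6E8 bytes_emitted=3
After char 6 ('H'=7): chars_in_quartet=3 acc=0x1BA07 bytes_emitted=3
After char 7 ('z'=51): chars_in_quartet=4 acc=0x6E81F3 -> emit 6E 81 F3, reset; bytes_emitted=6
After char 8 ('T'=19): chars_in_quartet=1 acc=0x13 bytes_emitted=6
After char 9 ('D'=3): chars_in_quartet=2 acc=0x4C3 bytes_emitted=6
After char 10 ('N'=13): chars_in_quartet=3 acc=0x130CD bytes_emitted=6
After char 11 ('0'=52): chars_in_quartet=4 acc=0x4C3374 -> emit 4C 33 74, reset; bytes_emitted=9

Answer: 7A EB 47 6E 81 F3 4C 33 74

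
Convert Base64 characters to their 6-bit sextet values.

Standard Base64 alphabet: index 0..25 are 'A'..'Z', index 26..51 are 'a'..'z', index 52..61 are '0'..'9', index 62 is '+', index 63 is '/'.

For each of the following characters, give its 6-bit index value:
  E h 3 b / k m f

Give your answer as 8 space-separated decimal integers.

Answer: 4 33 55 27 63 36 38 31

Derivation:
'E': A..Z range, ord('E') − ord('A') = 4
'h': a..z range, 26 + ord('h') − ord('a') = 33
'3': 0..9 range, 52 + ord('3') − ord('0') = 55
'b': a..z range, 26 + ord('b') − ord('a') = 27
'/': index 63
'k': a..z range, 26 + ord('k') − ord('a') = 36
'm': a..z range, 26 + ord('m') − ord('a') = 38
'f': a..z range, 26 + ord('f') − ord('a') = 31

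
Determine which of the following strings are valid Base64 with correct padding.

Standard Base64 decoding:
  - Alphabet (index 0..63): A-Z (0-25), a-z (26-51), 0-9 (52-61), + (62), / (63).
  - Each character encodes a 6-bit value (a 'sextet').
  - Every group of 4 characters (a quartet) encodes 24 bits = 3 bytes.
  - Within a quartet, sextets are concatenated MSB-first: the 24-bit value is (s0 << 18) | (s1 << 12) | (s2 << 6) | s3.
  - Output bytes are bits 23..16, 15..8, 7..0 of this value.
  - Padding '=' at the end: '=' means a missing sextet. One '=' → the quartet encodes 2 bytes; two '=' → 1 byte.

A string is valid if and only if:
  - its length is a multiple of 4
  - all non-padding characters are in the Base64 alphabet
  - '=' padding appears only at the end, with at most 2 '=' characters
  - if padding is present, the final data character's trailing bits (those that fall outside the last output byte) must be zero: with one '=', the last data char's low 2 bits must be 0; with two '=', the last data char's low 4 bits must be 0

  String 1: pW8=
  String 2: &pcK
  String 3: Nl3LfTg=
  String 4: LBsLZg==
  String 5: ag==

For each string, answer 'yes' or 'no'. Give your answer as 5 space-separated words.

String 1: 'pW8=' → valid
String 2: '&pcK' → invalid (bad char(s): ['&'])
String 3: 'Nl3LfTg=' → valid
String 4: 'LBsLZg==' → valid
String 5: 'ag==' → valid

Answer: yes no yes yes yes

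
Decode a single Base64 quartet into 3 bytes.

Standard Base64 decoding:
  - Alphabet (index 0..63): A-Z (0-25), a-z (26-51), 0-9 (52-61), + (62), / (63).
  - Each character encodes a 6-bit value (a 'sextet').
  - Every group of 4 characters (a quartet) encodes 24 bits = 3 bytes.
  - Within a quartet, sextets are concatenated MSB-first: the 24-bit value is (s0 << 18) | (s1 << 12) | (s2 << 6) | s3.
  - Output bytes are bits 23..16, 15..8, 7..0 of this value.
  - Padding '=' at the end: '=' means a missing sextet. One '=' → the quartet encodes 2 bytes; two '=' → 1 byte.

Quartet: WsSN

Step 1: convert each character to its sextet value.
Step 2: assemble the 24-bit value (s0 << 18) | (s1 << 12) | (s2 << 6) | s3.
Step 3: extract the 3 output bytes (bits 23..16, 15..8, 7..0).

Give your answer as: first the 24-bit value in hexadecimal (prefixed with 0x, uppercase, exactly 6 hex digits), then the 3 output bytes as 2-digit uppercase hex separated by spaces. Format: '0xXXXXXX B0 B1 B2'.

Answer: 0x5AC48D 5A C4 8D

Derivation:
Sextets: W=22, s=44, S=18, N=13
24-bit: (22<<18) | (44<<12) | (18<<6) | 13
      = 0x580000 | 0x02C000 | 0x000480 | 0x00000D
      = 0x5AC48D
Bytes: (v>>16)&0xFF=5A, (v>>8)&0xFF=C4, v&0xFF=8D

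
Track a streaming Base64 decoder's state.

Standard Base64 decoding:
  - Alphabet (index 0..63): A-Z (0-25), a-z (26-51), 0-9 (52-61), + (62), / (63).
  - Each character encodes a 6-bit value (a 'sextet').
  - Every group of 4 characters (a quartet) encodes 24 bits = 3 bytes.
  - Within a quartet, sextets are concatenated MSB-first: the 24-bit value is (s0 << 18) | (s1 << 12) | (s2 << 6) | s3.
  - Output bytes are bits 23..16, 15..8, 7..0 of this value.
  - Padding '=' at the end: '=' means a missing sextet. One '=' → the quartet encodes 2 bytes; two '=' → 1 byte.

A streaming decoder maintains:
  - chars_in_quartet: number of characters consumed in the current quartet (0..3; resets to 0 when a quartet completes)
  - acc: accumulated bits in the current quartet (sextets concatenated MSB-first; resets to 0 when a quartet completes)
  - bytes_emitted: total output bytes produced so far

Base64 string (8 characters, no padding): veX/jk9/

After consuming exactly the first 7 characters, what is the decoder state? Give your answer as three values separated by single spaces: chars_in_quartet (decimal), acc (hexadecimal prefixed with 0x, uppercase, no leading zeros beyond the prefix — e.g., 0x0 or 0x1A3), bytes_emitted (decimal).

Answer: 3 0x2393D 3

Derivation:
After char 0 ('v'=47): chars_in_quartet=1 acc=0x2F bytes_emitted=0
After char 1 ('e'=30): chars_in_quartet=2 acc=0xBDE bytes_emitted=0
After char 2 ('X'=23): chars_in_quartet=3 acc=0x2F797 bytes_emitted=0
After char 3 ('/'=63): chars_in_quartet=4 acc=0xBDE5FF -> emit BD E5 FF, reset; bytes_emitted=3
After char 4 ('j'=35): chars_in_quartet=1 acc=0x23 bytes_emitted=3
After char 5 ('k'=36): chars_in_quartet=2 acc=0x8E4 bytes_emitted=3
After char 6 ('9'=61): chars_in_quartet=3 acc=0x2393D bytes_emitted=3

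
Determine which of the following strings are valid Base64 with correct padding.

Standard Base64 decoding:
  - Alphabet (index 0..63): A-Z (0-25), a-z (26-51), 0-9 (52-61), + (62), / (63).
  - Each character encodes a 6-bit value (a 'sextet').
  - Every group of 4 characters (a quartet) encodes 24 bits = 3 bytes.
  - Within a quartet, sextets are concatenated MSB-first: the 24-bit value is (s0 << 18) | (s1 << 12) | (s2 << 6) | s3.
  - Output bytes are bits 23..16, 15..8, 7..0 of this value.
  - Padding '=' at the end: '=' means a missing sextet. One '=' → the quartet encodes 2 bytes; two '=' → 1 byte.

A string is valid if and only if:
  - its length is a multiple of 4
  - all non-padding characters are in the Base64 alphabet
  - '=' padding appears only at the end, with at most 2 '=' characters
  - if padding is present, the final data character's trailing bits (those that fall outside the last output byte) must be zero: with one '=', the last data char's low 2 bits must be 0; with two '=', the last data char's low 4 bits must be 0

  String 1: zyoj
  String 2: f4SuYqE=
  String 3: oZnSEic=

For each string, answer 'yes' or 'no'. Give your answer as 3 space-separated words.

String 1: 'zyoj' → valid
String 2: 'f4SuYqE=' → valid
String 3: 'oZnSEic=' → valid

Answer: yes yes yes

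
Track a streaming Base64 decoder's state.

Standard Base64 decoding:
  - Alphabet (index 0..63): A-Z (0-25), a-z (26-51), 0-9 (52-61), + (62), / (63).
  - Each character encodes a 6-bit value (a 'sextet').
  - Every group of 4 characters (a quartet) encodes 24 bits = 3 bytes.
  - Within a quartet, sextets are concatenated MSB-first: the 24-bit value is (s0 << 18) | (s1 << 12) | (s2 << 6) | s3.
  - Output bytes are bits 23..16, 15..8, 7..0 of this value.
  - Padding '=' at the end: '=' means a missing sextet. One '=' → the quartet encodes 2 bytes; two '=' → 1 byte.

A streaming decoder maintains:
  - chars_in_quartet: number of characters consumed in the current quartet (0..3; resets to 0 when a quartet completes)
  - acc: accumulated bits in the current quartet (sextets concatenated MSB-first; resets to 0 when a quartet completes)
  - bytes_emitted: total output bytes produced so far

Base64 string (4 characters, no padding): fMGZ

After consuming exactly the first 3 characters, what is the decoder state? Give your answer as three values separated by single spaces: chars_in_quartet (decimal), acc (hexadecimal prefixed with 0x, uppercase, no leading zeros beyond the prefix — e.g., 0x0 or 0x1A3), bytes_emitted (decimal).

Answer: 3 0x1F306 0

Derivation:
After char 0 ('f'=31): chars_in_quartet=1 acc=0x1F bytes_emitted=0
After char 1 ('M'=12): chars_in_quartet=2 acc=0x7CC bytes_emitted=0
After char 2 ('G'=6): chars_in_quartet=3 acc=0x1F306 bytes_emitted=0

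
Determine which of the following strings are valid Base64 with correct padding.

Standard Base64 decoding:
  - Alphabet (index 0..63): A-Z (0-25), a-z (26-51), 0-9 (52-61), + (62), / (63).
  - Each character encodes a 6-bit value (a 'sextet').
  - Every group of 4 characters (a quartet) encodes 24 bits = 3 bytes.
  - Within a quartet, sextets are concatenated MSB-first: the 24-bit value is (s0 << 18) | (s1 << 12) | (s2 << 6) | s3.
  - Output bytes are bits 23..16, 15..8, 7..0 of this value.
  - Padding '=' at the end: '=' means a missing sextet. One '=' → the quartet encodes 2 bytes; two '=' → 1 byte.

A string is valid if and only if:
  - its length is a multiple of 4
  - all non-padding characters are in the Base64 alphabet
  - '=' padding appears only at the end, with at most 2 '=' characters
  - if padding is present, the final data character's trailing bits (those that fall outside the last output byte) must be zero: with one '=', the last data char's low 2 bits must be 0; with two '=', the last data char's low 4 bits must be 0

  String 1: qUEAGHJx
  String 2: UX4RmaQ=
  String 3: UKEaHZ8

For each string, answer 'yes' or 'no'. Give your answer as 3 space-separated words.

String 1: 'qUEAGHJx' → valid
String 2: 'UX4RmaQ=' → valid
String 3: 'UKEaHZ8' → invalid (len=7 not mult of 4)

Answer: yes yes no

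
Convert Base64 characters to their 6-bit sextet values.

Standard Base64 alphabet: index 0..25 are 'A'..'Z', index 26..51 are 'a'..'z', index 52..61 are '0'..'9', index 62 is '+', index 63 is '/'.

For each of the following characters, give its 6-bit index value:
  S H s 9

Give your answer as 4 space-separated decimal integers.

Answer: 18 7 44 61

Derivation:
'S': A..Z range, ord('S') − ord('A') = 18
'H': A..Z range, ord('H') − ord('A') = 7
's': a..z range, 26 + ord('s') − ord('a') = 44
'9': 0..9 range, 52 + ord('9') − ord('0') = 61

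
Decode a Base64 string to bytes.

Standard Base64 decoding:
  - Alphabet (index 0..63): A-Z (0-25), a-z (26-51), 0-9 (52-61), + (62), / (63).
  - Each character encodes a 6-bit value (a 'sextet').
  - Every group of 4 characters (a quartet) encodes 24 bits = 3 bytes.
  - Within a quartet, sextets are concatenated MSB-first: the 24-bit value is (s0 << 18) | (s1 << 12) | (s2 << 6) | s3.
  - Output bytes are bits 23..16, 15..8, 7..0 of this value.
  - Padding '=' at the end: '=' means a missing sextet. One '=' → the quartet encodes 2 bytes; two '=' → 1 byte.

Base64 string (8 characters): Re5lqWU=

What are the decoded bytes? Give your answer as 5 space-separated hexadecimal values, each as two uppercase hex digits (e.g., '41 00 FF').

After char 0 ('R'=17): chars_in_quartet=1 acc=0x11 bytes_emitted=0
After char 1 ('e'=30): chars_in_quartet=2 acc=0x45E bytes_emitted=0
After char 2 ('5'=57): chars_in_quartet=3 acc=0x117B9 bytes_emitted=0
After char 3 ('l'=37): chars_in_quartet=4 acc=0x45EE65 -> emit 45 EE 65, reset; bytes_emitted=3
After char 4 ('q'=42): chars_in_quartet=1 acc=0x2A bytes_emitted=3
After char 5 ('W'=22): chars_in_quartet=2 acc=0xA96 bytes_emitted=3
After char 6 ('U'=20): chars_in_quartet=3 acc=0x2A594 bytes_emitted=3
Padding '=': partial quartet acc=0x2A594 -> emit A9 65; bytes_emitted=5

Answer: 45 EE 65 A9 65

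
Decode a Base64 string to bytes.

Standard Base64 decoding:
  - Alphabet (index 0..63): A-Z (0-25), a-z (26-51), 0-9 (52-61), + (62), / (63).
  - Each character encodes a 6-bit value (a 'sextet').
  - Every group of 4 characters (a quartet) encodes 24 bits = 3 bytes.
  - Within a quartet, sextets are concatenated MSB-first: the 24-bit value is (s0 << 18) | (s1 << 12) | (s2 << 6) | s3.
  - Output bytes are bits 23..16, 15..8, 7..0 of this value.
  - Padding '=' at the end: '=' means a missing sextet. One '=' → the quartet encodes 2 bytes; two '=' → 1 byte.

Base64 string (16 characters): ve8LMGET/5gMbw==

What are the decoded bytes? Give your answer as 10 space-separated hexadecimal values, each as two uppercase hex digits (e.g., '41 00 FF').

Answer: BD EF 0B 30 61 13 FF 98 0C 6F

Derivation:
After char 0 ('v'=47): chars_in_quartet=1 acc=0x2F bytes_emitted=0
After char 1 ('e'=30): chars_in_quartet=2 acc=0xBDE bytes_emitted=0
After char 2 ('8'=60): chars_in_quartet=3 acc=0x2F7BC bytes_emitted=0
After char 3 ('L'=11): chars_in_quartet=4 acc=0xBDEF0B -> emit BD EF 0B, reset; bytes_emitted=3
After char 4 ('M'=12): chars_in_quartet=1 acc=0xC bytes_emitted=3
After char 5 ('G'=6): chars_in_quartet=2 acc=0x306 bytes_emitted=3
After char 6 ('E'=4): chars_in_quartet=3 acc=0xC184 bytes_emitted=3
After char 7 ('T'=19): chars_in_quartet=4 acc=0x306113 -> emit 30 61 13, reset; bytes_emitted=6
After char 8 ('/'=63): chars_in_quartet=1 acc=0x3F bytes_emitted=6
After char 9 ('5'=57): chars_in_quartet=2 acc=0xFF9 bytes_emitted=6
After char 10 ('g'=32): chars_in_quartet=3 acc=0x3FE60 bytes_emitted=6
After char 11 ('M'=12): chars_in_quartet=4 acc=0xFF980C -> emit FF 98 0C, reset; bytes_emitted=9
After char 12 ('b'=27): chars_in_quartet=1 acc=0x1B bytes_emitted=9
After char 13 ('w'=48): chars_in_quartet=2 acc=0x6F0 bytes_emitted=9
Padding '==': partial quartet acc=0x6F0 -> emit 6F; bytes_emitted=10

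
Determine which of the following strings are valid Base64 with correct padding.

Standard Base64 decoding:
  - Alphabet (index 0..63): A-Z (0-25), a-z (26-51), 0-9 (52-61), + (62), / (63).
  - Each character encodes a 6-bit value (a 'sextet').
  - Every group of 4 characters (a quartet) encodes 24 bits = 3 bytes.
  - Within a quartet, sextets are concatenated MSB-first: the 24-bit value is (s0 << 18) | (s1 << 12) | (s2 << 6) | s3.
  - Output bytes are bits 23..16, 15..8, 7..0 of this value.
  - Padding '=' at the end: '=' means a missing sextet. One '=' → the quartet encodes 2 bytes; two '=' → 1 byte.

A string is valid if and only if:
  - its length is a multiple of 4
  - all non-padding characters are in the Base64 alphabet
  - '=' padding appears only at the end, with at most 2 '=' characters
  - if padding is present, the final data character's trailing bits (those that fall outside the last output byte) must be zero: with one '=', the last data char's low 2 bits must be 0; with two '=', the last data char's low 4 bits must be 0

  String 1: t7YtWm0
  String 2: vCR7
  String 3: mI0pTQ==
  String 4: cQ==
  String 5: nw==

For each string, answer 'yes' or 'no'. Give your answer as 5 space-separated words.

String 1: 't7YtWm0' → invalid (len=7 not mult of 4)
String 2: 'vCR7' → valid
String 3: 'mI0pTQ==' → valid
String 4: 'cQ==' → valid
String 5: 'nw==' → valid

Answer: no yes yes yes yes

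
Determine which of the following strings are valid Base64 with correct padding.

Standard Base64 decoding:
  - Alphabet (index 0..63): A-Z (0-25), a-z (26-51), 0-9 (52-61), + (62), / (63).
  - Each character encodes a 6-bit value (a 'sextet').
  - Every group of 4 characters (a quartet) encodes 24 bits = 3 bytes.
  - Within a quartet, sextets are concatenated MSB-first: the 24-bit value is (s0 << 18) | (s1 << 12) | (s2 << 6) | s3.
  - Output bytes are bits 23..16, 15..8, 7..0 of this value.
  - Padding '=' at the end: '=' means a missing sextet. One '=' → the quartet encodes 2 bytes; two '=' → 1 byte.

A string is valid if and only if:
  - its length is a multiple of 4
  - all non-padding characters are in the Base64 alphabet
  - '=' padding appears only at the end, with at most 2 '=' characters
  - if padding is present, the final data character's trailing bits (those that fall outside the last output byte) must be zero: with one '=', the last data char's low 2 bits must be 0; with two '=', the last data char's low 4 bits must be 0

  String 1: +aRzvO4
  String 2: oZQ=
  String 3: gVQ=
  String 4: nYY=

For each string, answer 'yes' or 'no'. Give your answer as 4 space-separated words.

String 1: '+aRzvO4' → invalid (len=7 not mult of 4)
String 2: 'oZQ=' → valid
String 3: 'gVQ=' → valid
String 4: 'nYY=' → valid

Answer: no yes yes yes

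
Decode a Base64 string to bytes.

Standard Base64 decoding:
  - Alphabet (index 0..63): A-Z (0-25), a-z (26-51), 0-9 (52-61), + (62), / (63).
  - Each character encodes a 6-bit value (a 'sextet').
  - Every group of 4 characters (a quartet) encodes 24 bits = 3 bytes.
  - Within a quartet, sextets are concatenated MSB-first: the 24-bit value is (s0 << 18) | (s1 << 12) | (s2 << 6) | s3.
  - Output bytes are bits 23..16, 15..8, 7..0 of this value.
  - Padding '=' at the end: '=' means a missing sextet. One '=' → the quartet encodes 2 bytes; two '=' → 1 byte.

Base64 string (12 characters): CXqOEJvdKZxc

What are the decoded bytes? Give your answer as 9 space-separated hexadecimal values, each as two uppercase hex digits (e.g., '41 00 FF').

Answer: 09 7A 8E 10 9B DD 29 9C 5C

Derivation:
After char 0 ('C'=2): chars_in_quartet=1 acc=0x2 bytes_emitted=0
After char 1 ('X'=23): chars_in_quartet=2 acc=0x97 bytes_emitted=0
After char 2 ('q'=42): chars_in_quartet=3 acc=0x25EA bytes_emitted=0
After char 3 ('O'=14): chars_in_quartet=4 acc=0x97A8E -> emit 09 7A 8E, reset; bytes_emitted=3
After char 4 ('E'=4): chars_in_quartet=1 acc=0x4 bytes_emitted=3
After char 5 ('J'=9): chars_in_quartet=2 acc=0x109 bytes_emitted=3
After char 6 ('v'=47): chars_in_quartet=3 acc=0x426F bytes_emitted=3
After char 7 ('d'=29): chars_in_quartet=4 acc=0x109BDD -> emit 10 9B DD, reset; bytes_emitted=6
After char 8 ('K'=10): chars_in_quartet=1 acc=0xA bytes_emitted=6
After char 9 ('Z'=25): chars_in_quartet=2 acc=0x299 bytes_emitted=6
After char 10 ('x'=49): chars_in_quartet=3 acc=0xA671 bytes_emitted=6
After char 11 ('c'=28): chars_in_quartet=4 acc=0x299C5C -> emit 29 9C 5C, reset; bytes_emitted=9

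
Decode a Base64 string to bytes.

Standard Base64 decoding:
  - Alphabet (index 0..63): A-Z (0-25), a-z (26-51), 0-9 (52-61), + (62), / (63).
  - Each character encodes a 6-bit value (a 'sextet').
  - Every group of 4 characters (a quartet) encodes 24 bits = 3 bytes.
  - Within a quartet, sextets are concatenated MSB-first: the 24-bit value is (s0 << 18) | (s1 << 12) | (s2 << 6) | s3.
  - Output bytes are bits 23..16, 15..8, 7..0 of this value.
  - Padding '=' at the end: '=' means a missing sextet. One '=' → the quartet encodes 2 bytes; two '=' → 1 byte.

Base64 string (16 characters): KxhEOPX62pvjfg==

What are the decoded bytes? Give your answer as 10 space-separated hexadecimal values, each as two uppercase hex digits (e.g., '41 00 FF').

After char 0 ('K'=10): chars_in_quartet=1 acc=0xA bytes_emitted=0
After char 1 ('x'=49): chars_in_quartet=2 acc=0x2B1 bytes_emitted=0
After char 2 ('h'=33): chars_in_quartet=3 acc=0xAC61 bytes_emitted=0
After char 3 ('E'=4): chars_in_quartet=4 acc=0x2B1844 -> emit 2B 18 44, reset; bytes_emitted=3
After char 4 ('O'=14): chars_in_quartet=1 acc=0xE bytes_emitted=3
After char 5 ('P'=15): chars_in_quartet=2 acc=0x38F bytes_emitted=3
After char 6 ('X'=23): chars_in_quartet=3 acc=0xE3D7 bytes_emitted=3
After char 7 ('6'=58): chars_in_quartet=4 acc=0x38F5FA -> emit 38 F5 FA, reset; bytes_emitted=6
After char 8 ('2'=54): chars_in_quartet=1 acc=0x36 bytes_emitted=6
After char 9 ('p'=41): chars_in_quartet=2 acc=0xDA9 bytes_emitted=6
After char 10 ('v'=47): chars_in_quartet=3 acc=0x36A6F bytes_emitted=6
After char 11 ('j'=35): chars_in_quartet=4 acc=0xDA9BE3 -> emit DA 9B E3, reset; bytes_emitted=9
After char 12 ('f'=31): chars_in_quartet=1 acc=0x1F bytes_emitted=9
After char 13 ('g'=32): chars_in_quartet=2 acc=0x7E0 bytes_emitted=9
Padding '==': partial quartet acc=0x7E0 -> emit 7E; bytes_emitted=10

Answer: 2B 18 44 38 F5 FA DA 9B E3 7E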